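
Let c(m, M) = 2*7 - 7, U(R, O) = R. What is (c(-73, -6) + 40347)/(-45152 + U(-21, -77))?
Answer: -40354/45173 ≈ -0.89332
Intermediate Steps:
c(m, M) = 7 (c(m, M) = 14 - 7 = 7)
(c(-73, -6) + 40347)/(-45152 + U(-21, -77)) = (7 + 40347)/(-45152 - 21) = 40354/(-45173) = 40354*(-1/45173) = -40354/45173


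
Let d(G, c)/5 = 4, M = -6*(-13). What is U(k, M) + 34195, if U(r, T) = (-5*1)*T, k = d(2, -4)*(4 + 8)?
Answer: 33805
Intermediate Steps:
M = 78
d(G, c) = 20 (d(G, c) = 5*4 = 20)
k = 240 (k = 20*(4 + 8) = 20*12 = 240)
U(r, T) = -5*T
U(k, M) + 34195 = -5*78 + 34195 = -390 + 34195 = 33805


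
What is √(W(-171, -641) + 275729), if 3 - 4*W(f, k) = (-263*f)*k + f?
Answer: √29930783/2 ≈ 2735.5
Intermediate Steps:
W(f, k) = ¾ - f/4 + 263*f*k/4 (W(f, k) = ¾ - ((-263*f)*k + f)/4 = ¾ - (-263*f*k + f)/4 = ¾ - (f - 263*f*k)/4 = ¾ + (-f/4 + 263*f*k/4) = ¾ - f/4 + 263*f*k/4)
√(W(-171, -641) + 275729) = √((¾ - ¼*(-171) + (263/4)*(-171)*(-641)) + 275729) = √((¾ + 171/4 + 28827693/4) + 275729) = √(28827867/4 + 275729) = √(29930783/4) = √29930783/2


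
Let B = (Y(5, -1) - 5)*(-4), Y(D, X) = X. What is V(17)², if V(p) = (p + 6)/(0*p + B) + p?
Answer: 185761/576 ≈ 322.50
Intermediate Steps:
B = 24 (B = (-1 - 5)*(-4) = -6*(-4) = 24)
V(p) = ¼ + 25*p/24 (V(p) = (p + 6)/(0*p + 24) + p = (6 + p)/(0 + 24) + p = (6 + p)/24 + p = (6 + p)*(1/24) + p = (¼ + p/24) + p = ¼ + 25*p/24)
V(17)² = (¼ + (25/24)*17)² = (¼ + 425/24)² = (431/24)² = 185761/576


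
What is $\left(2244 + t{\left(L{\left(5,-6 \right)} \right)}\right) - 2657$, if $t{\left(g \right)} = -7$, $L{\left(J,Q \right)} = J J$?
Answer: $-420$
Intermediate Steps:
$L{\left(J,Q \right)} = J^{2}$
$\left(2244 + t{\left(L{\left(5,-6 \right)} \right)}\right) - 2657 = \left(2244 - 7\right) - 2657 = 2237 - 2657 = -420$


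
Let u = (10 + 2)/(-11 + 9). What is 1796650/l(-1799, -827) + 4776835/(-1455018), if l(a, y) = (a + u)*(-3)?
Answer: 57517589515/175087166 ≈ 328.51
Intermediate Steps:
u = -6 (u = 12/(-2) = 12*(-1/2) = -6)
l(a, y) = 18 - 3*a (l(a, y) = (a - 6)*(-3) = (-6 + a)*(-3) = 18 - 3*a)
1796650/l(-1799, -827) + 4776835/(-1455018) = 1796650/(18 - 3*(-1799)) + 4776835/(-1455018) = 1796650/(18 + 5397) + 4776835*(-1/1455018) = 1796650/5415 - 4776835/1455018 = 1796650*(1/5415) - 4776835/1455018 = 359330/1083 - 4776835/1455018 = 57517589515/175087166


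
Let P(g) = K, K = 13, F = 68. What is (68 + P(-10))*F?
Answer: 5508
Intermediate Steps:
P(g) = 13
(68 + P(-10))*F = (68 + 13)*68 = 81*68 = 5508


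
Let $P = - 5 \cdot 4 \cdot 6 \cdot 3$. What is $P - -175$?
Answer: $-185$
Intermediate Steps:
$P = -360$ ($P = \left(-5\right) 24 \cdot 3 = \left(-120\right) 3 = -360$)
$P - -175 = -360 - -175 = -360 + 175 = -185$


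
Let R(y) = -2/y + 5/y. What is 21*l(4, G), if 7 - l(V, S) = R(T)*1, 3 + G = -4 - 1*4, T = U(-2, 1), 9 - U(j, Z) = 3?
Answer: 273/2 ≈ 136.50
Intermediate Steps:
U(j, Z) = 6 (U(j, Z) = 9 - 1*3 = 9 - 3 = 6)
T = 6
G = -11 (G = -3 + (-4 - 1*4) = -3 + (-4 - 4) = -3 - 8 = -11)
R(y) = 3/y
l(V, S) = 13/2 (l(V, S) = 7 - 3/6 = 7 - 3*(⅙) = 7 - 1/2 = 7 - 1*½ = 7 - ½ = 13/2)
21*l(4, G) = 21*(13/2) = 273/2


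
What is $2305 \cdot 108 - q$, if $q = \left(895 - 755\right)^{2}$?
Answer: $229340$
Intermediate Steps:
$q = 19600$ ($q = 140^{2} = 19600$)
$2305 \cdot 108 - q = 2305 \cdot 108 - 19600 = 248940 - 19600 = 229340$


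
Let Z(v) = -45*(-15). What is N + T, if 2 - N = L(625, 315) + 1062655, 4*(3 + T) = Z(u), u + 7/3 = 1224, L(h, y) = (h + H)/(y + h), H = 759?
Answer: -998739399/940 ≈ -1.0625e+6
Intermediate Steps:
L(h, y) = (759 + h)/(h + y) (L(h, y) = (h + 759)/(y + h) = (759 + h)/(h + y))
u = 3665/3 (u = -7/3 + 1224 = 3665/3 ≈ 1221.7)
Z(v) = 675
T = 663/4 (T = -3 + (¼)*675 = -3 + 675/4 = 663/4 ≈ 165.75)
N = -249723801/235 (N = 2 - ((759 + 625)/(625 + 315) + 1062655) = 2 - (1384/940 + 1062655) = 2 - ((1/940)*1384 + 1062655) = 2 - (346/235 + 1062655) = 2 - 1*249724271/235 = 2 - 249724271/235 = -249723801/235 ≈ -1.0627e+6)
N + T = -249723801/235 + 663/4 = -998739399/940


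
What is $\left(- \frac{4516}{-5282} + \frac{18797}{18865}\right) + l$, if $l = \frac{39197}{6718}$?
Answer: $\frac{2572559796351}{334707319870} \approx 7.686$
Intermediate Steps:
$l = \frac{39197}{6718}$ ($l = 39197 \cdot \frac{1}{6718} = \frac{39197}{6718} \approx 5.8346$)
$\left(- \frac{4516}{-5282} + \frac{18797}{18865}\right) + l = \left(- \frac{4516}{-5282} + \frac{18797}{18865}\right) + \frac{39197}{6718} = \left(\left(-4516\right) \left(- \frac{1}{5282}\right) + 18797 \cdot \frac{1}{18865}\right) + \frac{39197}{6718} = \left(\frac{2258}{2641} + \frac{18797}{18865}\right) + \frac{39197}{6718} = \frac{92240047}{49822465} + \frac{39197}{6718} = \frac{2572559796351}{334707319870}$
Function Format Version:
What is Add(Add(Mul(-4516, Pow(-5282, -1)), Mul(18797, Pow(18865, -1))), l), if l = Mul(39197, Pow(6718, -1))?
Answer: Rational(2572559796351, 334707319870) ≈ 7.6860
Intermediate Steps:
l = Rational(39197, 6718) (l = Mul(39197, Rational(1, 6718)) = Rational(39197, 6718) ≈ 5.8346)
Add(Add(Mul(-4516, Pow(-5282, -1)), Mul(18797, Pow(18865, -1))), l) = Add(Add(Mul(-4516, Pow(-5282, -1)), Mul(18797, Pow(18865, -1))), Rational(39197, 6718)) = Add(Add(Mul(-4516, Rational(-1, 5282)), Mul(18797, Rational(1, 18865))), Rational(39197, 6718)) = Add(Add(Rational(2258, 2641), Rational(18797, 18865)), Rational(39197, 6718)) = Add(Rational(92240047, 49822465), Rational(39197, 6718)) = Rational(2572559796351, 334707319870)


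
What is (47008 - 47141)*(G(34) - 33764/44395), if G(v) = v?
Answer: -196263578/44395 ≈ -4420.9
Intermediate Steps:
(47008 - 47141)*(G(34) - 33764/44395) = (47008 - 47141)*(34 - 33764/44395) = -133*(34 - 33764*1/44395) = -133*(34 - 33764/44395) = -133*1475666/44395 = -196263578/44395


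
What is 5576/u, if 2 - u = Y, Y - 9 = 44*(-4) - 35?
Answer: 82/3 ≈ 27.333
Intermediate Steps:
Y = -202 (Y = 9 + (44*(-4) - 35) = 9 + (-176 - 35) = 9 - 211 = -202)
u = 204 (u = 2 - 1*(-202) = 2 + 202 = 204)
5576/u = 5576/204 = 5576*(1/204) = 82/3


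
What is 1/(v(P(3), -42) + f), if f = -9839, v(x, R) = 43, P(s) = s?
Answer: -1/9796 ≈ -0.00010208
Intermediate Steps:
1/(v(P(3), -42) + f) = 1/(43 - 9839) = 1/(-9796) = -1/9796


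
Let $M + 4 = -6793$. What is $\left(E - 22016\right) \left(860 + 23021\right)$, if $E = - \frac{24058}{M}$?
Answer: $- \frac{3573044031414}{6797} \approx -5.2568 \cdot 10^{8}$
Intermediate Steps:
$M = -6797$ ($M = -4 - 6793 = -6797$)
$E = \frac{24058}{6797}$ ($E = - \frac{24058}{-6797} = \left(-24058\right) \left(- \frac{1}{6797}\right) = \frac{24058}{6797} \approx 3.5395$)
$\left(E - 22016\right) \left(860 + 23021\right) = \left(\frac{24058}{6797} - 22016\right) \left(860 + 23021\right) = \left(- \frac{149618694}{6797}\right) 23881 = - \frac{3573044031414}{6797}$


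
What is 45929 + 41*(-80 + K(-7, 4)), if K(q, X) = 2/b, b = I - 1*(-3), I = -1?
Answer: 42690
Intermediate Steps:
b = 2 (b = -1 - 1*(-3) = -1 + 3 = 2)
K(q, X) = 1 (K(q, X) = 2/2 = 2*(½) = 1)
45929 + 41*(-80 + K(-7, 4)) = 45929 + 41*(-80 + 1) = 45929 + 41*(-79) = 45929 - 3239 = 42690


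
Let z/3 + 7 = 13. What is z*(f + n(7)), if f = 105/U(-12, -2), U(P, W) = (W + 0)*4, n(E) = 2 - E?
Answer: -1305/4 ≈ -326.25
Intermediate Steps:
U(P, W) = 4*W (U(P, W) = W*4 = 4*W)
z = 18 (z = -21 + 3*13 = -21 + 39 = 18)
f = -105/8 (f = 105/((4*(-2))) = 105/(-8) = 105*(-⅛) = -105/8 ≈ -13.125)
z*(f + n(7)) = 18*(-105/8 + (2 - 1*7)) = 18*(-105/8 + (2 - 7)) = 18*(-105/8 - 5) = 18*(-145/8) = -1305/4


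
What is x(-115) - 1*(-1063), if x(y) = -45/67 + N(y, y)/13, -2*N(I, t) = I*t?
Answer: 964501/1742 ≈ 553.67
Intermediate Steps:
N(I, t) = -I*t/2
x(y) = -45/67 - y²/26 (x(y) = -45/67 - y*y/2/13 = -45*1/67 - y²/2*(1/13) = -45/67 - y²/26)
x(-115) - 1*(-1063) = (-45/67 - 1/26*(-115)²) - 1*(-1063) = (-45/67 - 1/26*13225) + 1063 = (-45/67 - 13225/26) + 1063 = -887245/1742 + 1063 = 964501/1742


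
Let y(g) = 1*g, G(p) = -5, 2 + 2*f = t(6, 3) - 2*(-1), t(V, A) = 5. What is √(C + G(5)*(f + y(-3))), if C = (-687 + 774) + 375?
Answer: √1858/2 ≈ 21.552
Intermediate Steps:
f = 5/2 (f = -1 + (5 - 2*(-1))/2 = -1 + (5 + 2)/2 = -1 + (½)*7 = -1 + 7/2 = 5/2 ≈ 2.5000)
y(g) = g
C = 462 (C = 87 + 375 = 462)
√(C + G(5)*(f + y(-3))) = √(462 - 5*(5/2 - 3)) = √(462 - 5*(-½)) = √(462 + 5/2) = √(929/2) = √1858/2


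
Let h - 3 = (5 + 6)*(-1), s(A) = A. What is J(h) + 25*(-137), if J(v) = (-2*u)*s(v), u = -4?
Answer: -3489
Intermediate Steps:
h = -8 (h = 3 + (5 + 6)*(-1) = 3 + 11*(-1) = 3 - 11 = -8)
J(v) = 8*v (J(v) = (-2*(-4))*v = 8*v)
J(h) + 25*(-137) = 8*(-8) + 25*(-137) = -64 - 3425 = -3489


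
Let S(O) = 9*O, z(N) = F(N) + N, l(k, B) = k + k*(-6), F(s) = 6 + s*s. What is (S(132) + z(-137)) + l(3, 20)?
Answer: 19811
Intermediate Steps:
F(s) = 6 + s²
l(k, B) = -5*k (l(k, B) = k - 6*k = -5*k)
z(N) = 6 + N + N² (z(N) = (6 + N²) + N = 6 + N + N²)
(S(132) + z(-137)) + l(3, 20) = (9*132 + (6 - 137 + (-137)²)) - 5*3 = (1188 + (6 - 137 + 18769)) - 15 = (1188 + 18638) - 15 = 19826 - 15 = 19811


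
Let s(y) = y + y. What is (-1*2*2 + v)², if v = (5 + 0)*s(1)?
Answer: 36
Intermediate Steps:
s(y) = 2*y
v = 10 (v = (5 + 0)*(2*1) = 5*2 = 10)
(-1*2*2 + v)² = (-1*2*2 + 10)² = (-2*2 + 10)² = (-4 + 10)² = 6² = 36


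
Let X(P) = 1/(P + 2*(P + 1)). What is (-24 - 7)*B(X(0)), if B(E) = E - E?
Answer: 0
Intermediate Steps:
X(P) = 1/(2 + 3*P) (X(P) = 1/(P + 2*(1 + P)) = 1/(P + (2 + 2*P)) = 1/(2 + 3*P))
B(E) = 0
(-24 - 7)*B(X(0)) = (-24 - 7)*0 = -31*0 = 0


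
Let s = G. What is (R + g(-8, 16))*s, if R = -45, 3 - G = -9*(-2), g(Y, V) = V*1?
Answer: 435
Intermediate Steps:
g(Y, V) = V
G = -15 (G = 3 - (-9)*(-2) = 3 - 1*18 = 3 - 18 = -15)
s = -15
(R + g(-8, 16))*s = (-45 + 16)*(-15) = -29*(-15) = 435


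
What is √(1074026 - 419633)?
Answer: √654393 ≈ 808.95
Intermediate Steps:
√(1074026 - 419633) = √654393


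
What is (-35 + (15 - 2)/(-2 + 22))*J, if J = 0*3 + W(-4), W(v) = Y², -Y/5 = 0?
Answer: 0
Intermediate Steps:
Y = 0 (Y = -5*0 = 0)
W(v) = 0 (W(v) = 0² = 0)
J = 0 (J = 0*3 + 0 = 0 + 0 = 0)
(-35 + (15 - 2)/(-2 + 22))*J = (-35 + (15 - 2)/(-2 + 22))*0 = (-35 + 13/20)*0 = -687/20*0 = 0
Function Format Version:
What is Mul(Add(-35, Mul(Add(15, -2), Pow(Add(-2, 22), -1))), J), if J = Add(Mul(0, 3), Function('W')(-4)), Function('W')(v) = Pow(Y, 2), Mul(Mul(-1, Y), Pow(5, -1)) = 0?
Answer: 0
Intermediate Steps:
Y = 0 (Y = Mul(-5, 0) = 0)
Function('W')(v) = 0 (Function('W')(v) = Pow(0, 2) = 0)
J = 0 (J = Add(Mul(0, 3), 0) = Add(0, 0) = 0)
Mul(Add(-35, Mul(Add(15, -2), Pow(Add(-2, 22), -1))), J) = Mul(Add(-35, Mul(Add(15, -2), Pow(Add(-2, 22), -1))), 0) = Mul(Add(-35, Mul(13, Pow(20, -1))), 0) = Mul(Add(-35, Mul(13, Rational(1, 20))), 0) = Mul(Add(-35, Rational(13, 20)), 0) = Mul(Rational(-687, 20), 0) = 0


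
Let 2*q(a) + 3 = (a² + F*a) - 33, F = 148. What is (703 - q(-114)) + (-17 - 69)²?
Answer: 10055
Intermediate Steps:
q(a) = -18 + a²/2 + 74*a (q(a) = -3/2 + ((a² + 148*a) - 33)/2 = -3/2 + (-33 + a² + 148*a)/2 = -3/2 + (-33/2 + a²/2 + 74*a) = -18 + a²/2 + 74*a)
(703 - q(-114)) + (-17 - 69)² = (703 - (-18 + (½)*(-114)² + 74*(-114))) + (-17 - 69)² = (703 - (-18 + (½)*12996 - 8436)) + (-86)² = (703 - (-18 + 6498 - 8436)) + 7396 = (703 - 1*(-1956)) + 7396 = (703 + 1956) + 7396 = 2659 + 7396 = 10055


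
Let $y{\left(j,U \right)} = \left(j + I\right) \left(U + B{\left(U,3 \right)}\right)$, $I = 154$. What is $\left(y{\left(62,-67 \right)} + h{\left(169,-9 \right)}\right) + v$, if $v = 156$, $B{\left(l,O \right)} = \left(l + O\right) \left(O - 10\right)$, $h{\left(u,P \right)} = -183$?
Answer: $82269$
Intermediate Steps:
$B{\left(l,O \right)} = \left(-10 + O\right) \left(O + l\right)$ ($B{\left(l,O \right)} = \left(O + l\right) \left(-10 + O\right) = \left(-10 + O\right) \left(O + l\right)$)
$y{\left(j,U \right)} = \left(-21 - 6 U\right) \left(154 + j\right)$ ($y{\left(j,U \right)} = \left(j + 154\right) \left(U + \left(3^{2} - 30 - 10 U + 3 U\right)\right) = \left(154 + j\right) \left(U + \left(9 - 30 - 10 U + 3 U\right)\right) = \left(154 + j\right) \left(U - \left(21 + 7 U\right)\right) = \left(154 + j\right) \left(-21 - 6 U\right) = \left(-21 - 6 U\right) \left(154 + j\right)$)
$\left(y{\left(62,-67 \right)} + h{\left(169,-9 \right)}\right) + v = \left(\left(-3234 - -61908 - 4154 - 434 \left(3 - 67\right)\right) - 183\right) + 156 = \left(\left(-3234 + 61908 - 4154 - 434 \left(-64\right)\right) - 183\right) + 156 = \left(\left(-3234 + 61908 - 4154 + 27776\right) - 183\right) + 156 = \left(82296 - 183\right) + 156 = 82113 + 156 = 82269$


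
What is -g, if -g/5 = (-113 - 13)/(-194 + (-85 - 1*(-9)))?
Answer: 7/3 ≈ 2.3333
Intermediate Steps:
g = -7/3 (g = -5*(-113 - 13)/(-194 + (-85 - 1*(-9))) = -(-630)/(-194 + (-85 + 9)) = -(-630)/(-194 - 76) = -(-630)/(-270) = -(-630)*(-1)/270 = -5*7/15 = -7/3 ≈ -2.3333)
-g = -1*(-7/3) = 7/3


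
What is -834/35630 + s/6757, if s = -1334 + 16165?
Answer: 261396596/120375955 ≈ 2.1715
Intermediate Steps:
s = 14831
-834/35630 + s/6757 = -834/35630 + 14831/6757 = -834*1/35630 + 14831*(1/6757) = -417/17815 + 14831/6757 = 261396596/120375955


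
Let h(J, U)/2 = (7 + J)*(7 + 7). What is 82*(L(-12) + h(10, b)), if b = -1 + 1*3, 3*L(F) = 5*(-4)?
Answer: 115456/3 ≈ 38485.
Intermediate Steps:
L(F) = -20/3 (L(F) = (5*(-4))/3 = (⅓)*(-20) = -20/3)
b = 2 (b = -1 + 3 = 2)
h(J, U) = 196 + 28*J (h(J, U) = 2*((7 + J)*(7 + 7)) = 2*((7 + J)*14) = 2*(98 + 14*J) = 196 + 28*J)
82*(L(-12) + h(10, b)) = 82*(-20/3 + (196 + 28*10)) = 82*(-20/3 + (196 + 280)) = 82*(-20/3 + 476) = 82*(1408/3) = 115456/3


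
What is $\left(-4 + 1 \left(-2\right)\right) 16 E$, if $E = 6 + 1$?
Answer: $-672$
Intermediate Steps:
$E = 7$
$\left(-4 + 1 \left(-2\right)\right) 16 E = \left(-4 + 1 \left(-2\right)\right) 16 \cdot 7 = \left(-4 - 2\right) 16 \cdot 7 = \left(-6\right) 16 \cdot 7 = \left(-96\right) 7 = -672$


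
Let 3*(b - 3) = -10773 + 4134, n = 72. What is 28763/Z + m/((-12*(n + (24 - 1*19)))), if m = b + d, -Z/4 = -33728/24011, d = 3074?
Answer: 53168672597/10388224 ≈ 5118.2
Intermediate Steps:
b = -2210 (b = 3 + (-10773 + 4134)/3 = 3 + (⅓)*(-6639) = 3 - 2213 = -2210)
Z = 134912/24011 (Z = -(-134912)/24011 = -4*(-33728/24011) = 134912/24011 ≈ 5.6188)
m = 864 (m = -2210 + 3074 = 864)
28763/Z + m/((-12*(n + (24 - 1*19)))) = 28763/(134912/24011) + 864/((-12*(72 + (24 - 1*19)))) = 28763*(24011/134912) + 864/((-12*(72 + (24 - 19)))) = 690628393/134912 + 864/((-12*(72 + 5))) = 690628393/134912 + 864/((-12*77)) = 690628393/134912 + 864/(-924) = 690628393/134912 + 864*(-1/924) = 690628393/134912 - 72/77 = 53168672597/10388224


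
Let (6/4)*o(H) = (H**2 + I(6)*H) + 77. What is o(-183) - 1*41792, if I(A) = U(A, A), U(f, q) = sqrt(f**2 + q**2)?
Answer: -58244/3 - 732*sqrt(2) ≈ -20450.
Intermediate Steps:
I(A) = sqrt(2)*sqrt(A**2) (I(A) = sqrt(A**2 + A**2) = sqrt(2*A**2) = sqrt(2)*sqrt(A**2))
o(H) = 154/3 + 2*H**2/3 + 4*H*sqrt(2) (o(H) = 2*((H**2 + (sqrt(2)*sqrt(6**2))*H) + 77)/3 = 2*((H**2 + (sqrt(2)*sqrt(36))*H) + 77)/3 = 2*((H**2 + (sqrt(2)*6)*H) + 77)/3 = 2*((H**2 + (6*sqrt(2))*H) + 77)/3 = 2*((H**2 + 6*H*sqrt(2)) + 77)/3 = 2*(77 + H**2 + 6*H*sqrt(2))/3 = 154/3 + 2*H**2/3 + 4*H*sqrt(2))
o(-183) - 1*41792 = (154/3 + (2/3)*(-183)**2 + 4*(-183)*sqrt(2)) - 1*41792 = (154/3 + (2/3)*33489 - 732*sqrt(2)) - 41792 = (154/3 + 22326 - 732*sqrt(2)) - 41792 = (67132/3 - 732*sqrt(2)) - 41792 = -58244/3 - 732*sqrt(2)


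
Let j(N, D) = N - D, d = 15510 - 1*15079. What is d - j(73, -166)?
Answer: 192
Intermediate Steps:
d = 431 (d = 15510 - 15079 = 431)
d - j(73, -166) = 431 - (73 - 1*(-166)) = 431 - (73 + 166) = 431 - 1*239 = 431 - 239 = 192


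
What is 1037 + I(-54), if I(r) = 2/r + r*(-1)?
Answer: 29456/27 ≈ 1091.0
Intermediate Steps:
I(r) = -r + 2/r (I(r) = 2/r - r = -r + 2/r)
1037 + I(-54) = 1037 + (-1*(-54) + 2/(-54)) = 1037 + (54 + 2*(-1/54)) = 1037 + (54 - 1/27) = 1037 + 1457/27 = 29456/27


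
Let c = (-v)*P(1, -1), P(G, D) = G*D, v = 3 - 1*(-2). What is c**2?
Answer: 25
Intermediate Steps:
v = 5 (v = 3 + 2 = 5)
P(G, D) = D*G
c = 5 (c = (-1*5)*(-1*1) = -5*(-1) = 5)
c**2 = 5**2 = 25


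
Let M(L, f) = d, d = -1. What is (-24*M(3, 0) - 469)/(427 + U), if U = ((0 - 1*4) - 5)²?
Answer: -445/508 ≈ -0.87598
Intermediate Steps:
M(L, f) = -1
U = 81 (U = ((0 - 4) - 5)² = (-4 - 5)² = (-9)² = 81)
(-24*M(3, 0) - 469)/(427 + U) = (-24*(-1) - 469)/(427 + 81) = (24 - 469)/508 = -445*1/508 = -445/508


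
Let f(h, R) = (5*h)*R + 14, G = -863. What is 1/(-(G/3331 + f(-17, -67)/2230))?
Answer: -7428130/17092189 ≈ -0.43459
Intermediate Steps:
f(h, R) = 14 + 5*R*h (f(h, R) = 5*R*h + 14 = 14 + 5*R*h)
1/(-(G/3331 + f(-17, -67)/2230)) = 1/(-(-863/3331 + (14 + 5*(-67)*(-17))/2230)) = 1/(-(-863*1/3331 + (14 + 5695)*(1/2230))) = 1/(-(-863/3331 + 5709*(1/2230))) = 1/(-(-863/3331 + 5709/2230)) = 1/(-1*17092189/7428130) = 1/(-17092189/7428130) = -7428130/17092189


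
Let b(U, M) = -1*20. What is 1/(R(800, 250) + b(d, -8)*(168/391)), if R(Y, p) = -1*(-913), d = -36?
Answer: 391/353623 ≈ 0.0011057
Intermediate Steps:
R(Y, p) = 913
b(U, M) = -20
1/(R(800, 250) + b(d, -8)*(168/391)) = 1/(913 - 3360/391) = 1/(353623/391) = 391/353623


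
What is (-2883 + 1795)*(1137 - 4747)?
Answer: 3927680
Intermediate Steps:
(-2883 + 1795)*(1137 - 4747) = -1088*(-3610) = 3927680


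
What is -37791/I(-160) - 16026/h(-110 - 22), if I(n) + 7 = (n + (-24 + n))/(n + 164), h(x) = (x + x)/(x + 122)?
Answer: -136871/682 ≈ -200.69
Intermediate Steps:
h(x) = 2*x/(122 + x) (h(x) = (2*x)/(122 + x) = 2*x/(122 + x))
I(n) = -7 + (-24 + 2*n)/(164 + n) (I(n) = -7 + (n + (-24 + n))/(n + 164) = -7 + (-24 + 2*n)/(164 + n))
-37791/I(-160) - 16026/h(-110 - 22) = -37791*(164 - 160)/(-1172 - 5*(-160)) - 16026*(122 + (-110 - 22))/(2*(-110 - 22)) = -37791*4/(-1172 + 800) - 16026/(2*(-132)/(122 - 132)) = -37791/((1/4)*(-372)) - 16026/(2*(-132)/(-10)) = -37791/(-93) - 16026/(2*(-132)*(-1/10)) = -37791*(-1/93) - 16026/132/5 = 12597/31 - 16026*5/132 = 12597/31 - 13355/22 = -136871/682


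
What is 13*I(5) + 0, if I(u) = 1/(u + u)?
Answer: 13/10 ≈ 1.3000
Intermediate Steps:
I(u) = 1/(2*u)
13*I(5) + 0 = 13*((½)/5) + 0 = 13*((½)*(⅕)) + 0 = 13*(⅒) + 0 = 13/10 + 0 = 13/10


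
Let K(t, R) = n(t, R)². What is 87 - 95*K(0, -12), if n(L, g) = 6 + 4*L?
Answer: -3333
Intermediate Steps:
K(t, R) = (6 + 4*t)²
87 - 95*K(0, -12) = 87 - 380*(3 + 2*0)² = 87 - 380*(3 + 0)² = 87 - 380*3² = 87 - 380*9 = 87 - 95*36 = 87 - 3420 = -3333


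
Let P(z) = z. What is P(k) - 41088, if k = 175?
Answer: -40913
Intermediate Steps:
P(k) - 41088 = 175 - 41088 = -40913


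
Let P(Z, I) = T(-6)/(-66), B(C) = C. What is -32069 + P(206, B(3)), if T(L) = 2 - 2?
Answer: -32069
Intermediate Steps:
T(L) = 0
P(Z, I) = 0 (P(Z, I) = 0/(-66) = 0*(-1/66) = 0)
-32069 + P(206, B(3)) = -32069 + 0 = -32069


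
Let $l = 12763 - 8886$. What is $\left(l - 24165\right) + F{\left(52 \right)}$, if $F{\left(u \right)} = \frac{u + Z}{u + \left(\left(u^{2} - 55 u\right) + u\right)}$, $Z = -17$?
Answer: $- \frac{1055011}{52} \approx -20289.0$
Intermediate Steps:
$l = 3877$
$F{\left(u \right)} = \frac{-17 + u}{u^{2} - 53 u}$ ($F{\left(u \right)} = \frac{u - 17}{u + \left(\left(u^{2} - 55 u\right) + u\right)} = \frac{-17 + u}{u + \left(u^{2} - 54 u\right)} = \frac{-17 + u}{u^{2} - 53 u}$)
$\left(l - 24165\right) + F{\left(52 \right)} = \left(3877 - 24165\right) + \frac{-17 + 52}{52 \left(-53 + 52\right)} = -20288 + \frac{1}{52} \frac{1}{-1} \cdot 35 = -20288 + \frac{1}{52} \left(-1\right) 35 = -20288 - \frac{35}{52} = - \frac{1055011}{52}$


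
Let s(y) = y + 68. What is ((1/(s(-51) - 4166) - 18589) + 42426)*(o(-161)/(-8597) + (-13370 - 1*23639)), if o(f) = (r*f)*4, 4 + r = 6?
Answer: -31466435274955520/35668953 ≈ -8.8218e+8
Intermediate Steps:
r = 2 (r = -4 + 6 = 2)
s(y) = 68 + y
o(f) = 8*f (o(f) = (2*f)*4 = 8*f)
((1/(s(-51) - 4166) - 18589) + 42426)*(o(-161)/(-8597) + (-13370 - 1*23639)) = ((1/((68 - 51) - 4166) - 18589) + 42426)*((8*(-161))/(-8597) + (-13370 - 1*23639)) = ((1/(17 - 4166) - 18589) + 42426)*(-1288*(-1/8597) + (-13370 - 23639)) = ((1/(-4149) - 18589) + 42426)*(1288/8597 - 37009) = ((-1/4149 - 18589) + 42426)*(-318165085/8597) = (-77125762/4149 + 42426)*(-318165085/8597) = (98899712/4149)*(-318165085/8597) = -31466435274955520/35668953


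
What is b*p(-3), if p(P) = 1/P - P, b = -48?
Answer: -128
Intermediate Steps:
b*p(-3) = -48*(1/(-3) - 1*(-3)) = -48*(-⅓ + 3) = -48*8/3 = -128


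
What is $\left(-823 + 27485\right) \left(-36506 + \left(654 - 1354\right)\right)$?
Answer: $-991986372$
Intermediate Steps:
$\left(-823 + 27485\right) \left(-36506 + \left(654 - 1354\right)\right) = 26662 \left(-36506 + \left(654 - 1354\right)\right) = 26662 \left(-36506 - 700\right) = 26662 \left(-37206\right) = -991986372$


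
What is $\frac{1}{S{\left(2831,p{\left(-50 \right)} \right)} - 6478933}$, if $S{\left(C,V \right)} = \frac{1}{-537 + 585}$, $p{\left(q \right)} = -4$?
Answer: $- \frac{48}{310988783} \approx -1.5435 \cdot 10^{-7}$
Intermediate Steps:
$S{\left(C,V \right)} = \frac{1}{48}$
$\frac{1}{S{\left(2831,p{\left(-50 \right)} \right)} - 6478933} = \frac{1}{\frac{1}{48} - 6478933} = \frac{1}{- \frac{310988783}{48}} = - \frac{48}{310988783}$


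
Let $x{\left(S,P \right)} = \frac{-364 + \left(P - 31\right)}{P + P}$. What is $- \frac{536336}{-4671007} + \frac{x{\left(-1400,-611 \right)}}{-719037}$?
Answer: $\frac{21420637023221}{186556455601659} \approx 0.11482$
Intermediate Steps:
$x{\left(S,P \right)} = \frac{-395 + P}{2 P}$ ($x{\left(S,P \right)} = \frac{-364 + \left(-31 + P\right)}{2 P} = \left(-395 + P\right) \frac{1}{2 P} = \frac{-395 + P}{2 P}$)
$- \frac{536336}{-4671007} + \frac{x{\left(-1400,-611 \right)}}{-719037} = - \frac{536336}{-4671007} + \frac{\frac{1}{2} \frac{1}{-611} \left(-395 - 611\right)}{-719037} = \left(-536336\right) \left(- \frac{1}{4671007}\right) + \frac{1}{2} \left(- \frac{1}{611}\right) \left(-1006\right) \left(- \frac{1}{719037}\right) = \frac{536336}{4671007} + \frac{503}{611} \left(- \frac{1}{719037}\right) = \frac{536336}{4671007} - \frac{503}{439331607} = \frac{21420637023221}{186556455601659}$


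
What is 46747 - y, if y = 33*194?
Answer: 40345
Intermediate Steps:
y = 6402
46747 - y = 46747 - 1*6402 = 46747 - 6402 = 40345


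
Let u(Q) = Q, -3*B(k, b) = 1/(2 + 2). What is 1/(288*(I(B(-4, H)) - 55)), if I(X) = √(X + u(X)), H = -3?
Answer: -55/871248 - I*√6/5227488 ≈ -6.3128e-5 - 4.6858e-7*I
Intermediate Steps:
B(k, b) = -1/12 (B(k, b) = -1/(3*(2 + 2)) = -⅓/4 = -⅓*¼ = -1/12)
I(X) = √2*√X (I(X) = √(X + X) = √(2*X) = √2*√X)
1/(288*(I(B(-4, H)) - 55)) = 1/(288*(√2*√(-1/12) - 55)) = 1/(288*(√2*(I*√3/6) - 55)) = 1/(288*(I*√6/6 - 55)) = 1/(288*(-55 + I*√6/6)) = 1/(-15840 + 48*I*√6)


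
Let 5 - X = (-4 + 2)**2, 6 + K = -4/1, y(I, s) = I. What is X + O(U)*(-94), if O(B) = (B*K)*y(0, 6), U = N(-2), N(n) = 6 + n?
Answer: 1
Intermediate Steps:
K = -10 (K = -6 - 4/1 = -6 - 4*1 = -6 - 4 = -10)
X = 1 (X = 5 - (-4 + 2)**2 = 5 - 1*(-2)**2 = 5 - 1*4 = 5 - 4 = 1)
U = 4 (U = 6 - 2 = 4)
O(B) = 0 (O(B) = (B*(-10))*0 = -10*B*0 = 0)
X + O(U)*(-94) = 1 + 0*(-94) = 1 + 0 = 1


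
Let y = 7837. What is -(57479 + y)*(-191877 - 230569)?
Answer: 27592482936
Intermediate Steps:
-(57479 + y)*(-191877 - 230569) = -(57479 + 7837)*(-191877 - 230569) = -65316*(-422446) = -1*(-27592482936) = 27592482936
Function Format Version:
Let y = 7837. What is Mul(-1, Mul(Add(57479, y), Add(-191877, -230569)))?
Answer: 27592482936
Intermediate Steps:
Mul(-1, Mul(Add(57479, y), Add(-191877, -230569))) = Mul(-1, Mul(Add(57479, 7837), Add(-191877, -230569))) = Mul(-1, Mul(65316, -422446)) = Mul(-1, -27592482936) = 27592482936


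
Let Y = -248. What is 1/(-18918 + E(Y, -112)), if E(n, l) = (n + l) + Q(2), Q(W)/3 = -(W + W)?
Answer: -1/19290 ≈ -5.1840e-5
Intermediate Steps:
Q(W) = -6*W (Q(W) = 3*(-(W + W)) = 3*(-2*W) = -6*W)
E(n, l) = -12 + l + n (E(n, l) = (n + l) - 6*2 = (l + n) - 12 = -12 + l + n)
1/(-18918 + E(Y, -112)) = 1/(-18918 + (-12 - 112 - 248)) = 1/(-18918 - 372) = 1/(-19290) = -1/19290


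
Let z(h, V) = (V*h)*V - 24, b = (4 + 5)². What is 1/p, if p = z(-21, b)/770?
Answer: -154/27561 ≈ -0.0055876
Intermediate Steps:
b = 81 (b = 9² = 81)
z(h, V) = -24 + h*V² (z(h, V) = h*V² - 24 = -24 + h*V²)
p = -27561/154 (p = (-24 - 21*81²)/770 = (-24 - 21*6561)*(1/770) = (-24 - 137781)*(1/770) = -137805*1/770 = -27561/154 ≈ -178.97)
1/p = 1/(-27561/154) = -154/27561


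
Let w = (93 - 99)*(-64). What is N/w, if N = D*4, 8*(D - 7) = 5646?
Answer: 2851/384 ≈ 7.4245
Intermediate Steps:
D = 2851/4 (D = 7 + (1/8)*5646 = 7 + 2823/4 = 2851/4 ≈ 712.75)
N = 2851 (N = (2851/4)*4 = 2851)
w = 384 (w = -6*(-64) = 384)
N/w = 2851/384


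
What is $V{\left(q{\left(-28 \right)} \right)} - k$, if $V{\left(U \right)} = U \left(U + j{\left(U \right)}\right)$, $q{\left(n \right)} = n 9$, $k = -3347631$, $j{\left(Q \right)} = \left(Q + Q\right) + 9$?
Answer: $3535875$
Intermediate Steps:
$j{\left(Q \right)} = 9 + 2 Q$ ($j{\left(Q \right)} = 2 Q + 9 = 9 + 2 Q$)
$q{\left(n \right)} = 9 n$
$V{\left(U \right)} = U \left(9 + 3 U\right)$ ($V{\left(U \right)} = U \left(U + \left(9 + 2 U\right)\right) = U \left(9 + 3 U\right)$)
$V{\left(q{\left(-28 \right)} \right)} - k = 3 \cdot 9 \left(-28\right) \left(3 + 9 \left(-28\right)\right) - -3347631 = 3 \left(-252\right) \left(3 - 252\right) + 3347631 = 3 \left(-252\right) \left(-249\right) + 3347631 = 188244 + 3347631 = 3535875$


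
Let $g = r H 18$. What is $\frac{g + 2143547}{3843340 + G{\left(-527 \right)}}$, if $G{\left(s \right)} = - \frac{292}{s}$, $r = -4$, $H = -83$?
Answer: $\frac{1132798621}{2025440472} \approx 0.55929$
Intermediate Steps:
$g = 5976$ ($g = \left(-4\right) \left(-83\right) 18 = 332 \cdot 18 = 5976$)
$\frac{g + 2143547}{3843340 + G{\left(-527 \right)}} = \frac{5976 + 2143547}{3843340 - \frac{292}{-527}} = \frac{2149523}{3843340 - - \frac{292}{527}} = \frac{2149523}{3843340 + \frac{292}{527}} = \frac{2149523}{\frac{2025440472}{527}} = 2149523 \cdot \frac{527}{2025440472} = \frac{1132798621}{2025440472}$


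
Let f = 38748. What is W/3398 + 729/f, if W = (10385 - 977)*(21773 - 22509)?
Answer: -44716639047/21944284 ≈ -2037.7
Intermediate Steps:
W = -6924288 (W = 9408*(-736) = -6924288)
W/3398 + 729/f = -6924288/3398 + 729/38748 = -6924288*1/3398 + 729*(1/38748) = -3462144/1699 + 243/12916 = -44716639047/21944284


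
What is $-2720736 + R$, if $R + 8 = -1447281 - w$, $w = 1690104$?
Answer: $-5858129$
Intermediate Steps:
$R = -3137393$ ($R = -8 - 3137385 = -3137393$)
$-2720736 + R = -2720736 - 3137393 = -5858129$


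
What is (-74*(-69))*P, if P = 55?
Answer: 280830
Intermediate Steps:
(-74*(-69))*P = -74*(-69)*55 = 5106*55 = 280830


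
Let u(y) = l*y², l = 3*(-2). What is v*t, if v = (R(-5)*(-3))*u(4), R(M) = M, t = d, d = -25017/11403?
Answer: 4002720/1267 ≈ 3159.2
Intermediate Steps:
d = -8339/3801 (d = -25017*1/11403 = -8339/3801 ≈ -2.1939)
t = -8339/3801 ≈ -2.1939
l = -6
u(y) = -6*y²
v = -1440 (v = (-5*(-3))*(-6*4²) = 15*(-6*16) = 15*(-96) = -1440)
v*t = -1440*(-8339/3801) = 4002720/1267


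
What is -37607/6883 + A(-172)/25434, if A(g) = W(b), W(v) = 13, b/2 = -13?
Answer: -956406959/175062222 ≈ -5.4632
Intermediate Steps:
b = -26 (b = 2*(-13) = -26)
A(g) = 13
-37607/6883 + A(-172)/25434 = -37607/6883 + 13/25434 = -956406959/175062222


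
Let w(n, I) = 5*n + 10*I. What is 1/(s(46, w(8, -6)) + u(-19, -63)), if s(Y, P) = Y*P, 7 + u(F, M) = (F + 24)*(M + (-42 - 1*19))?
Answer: -1/1547 ≈ -0.00064641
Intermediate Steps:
u(F, M) = -7 + (-61 + M)*(24 + F) (u(F, M) = -7 + (F + 24)*(M + (-42 - 1*19)) = -7 + (24 + F)*(M + (-42 - 19)) = -7 + (24 + F)*(M - 61) = -7 + (24 + F)*(-61 + M) = -7 + (-61 + M)*(24 + F))
s(Y, P) = P*Y
1/(s(46, w(8, -6)) + u(-19, -63)) = 1/((5*8 + 10*(-6))*46 + (-1471 - 61*(-19) + 24*(-63) - 19*(-63))) = 1/((40 - 60)*46 + (-1471 + 1159 - 1512 + 1197)) = 1/(-20*46 - 627) = 1/(-920 - 627) = 1/(-1547) = -1/1547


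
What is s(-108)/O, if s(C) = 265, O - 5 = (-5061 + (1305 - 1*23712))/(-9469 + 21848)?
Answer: 3280435/34427 ≈ 95.287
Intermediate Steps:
O = 34427/12379 (O = 5 + (-5061 + (1305 - 1*23712))/(-9469 + 21848) = 5 + (-5061 + (1305 - 23712))/12379 = 5 + (-5061 - 22407)*(1/12379) = 5 - 27468*1/12379 = 5 - 27468/12379 = 34427/12379 ≈ 2.7811)
s(-108)/O = 265/(34427/12379) = 265*(12379/34427) = 3280435/34427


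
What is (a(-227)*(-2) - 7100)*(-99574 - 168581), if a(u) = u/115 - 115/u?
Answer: 9936155946852/5221 ≈ 1.9031e+9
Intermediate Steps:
a(u) = -115/u + u/115 (a(u) = u*(1/115) - 115/u = u/115 - 115/u = -115/u + u/115)
(a(-227)*(-2) - 7100)*(-99574 - 168581) = ((-115/(-227) + (1/115)*(-227))*(-2) - 7100)*(-99574 - 168581) = ((-115*(-1/227) - 227/115)*(-2) - 7100)*(-268155) = ((115/227 - 227/115)*(-2) - 7100)*(-268155) = (-38304/26105*(-2) - 7100)*(-268155) = (76608/26105 - 7100)*(-268155) = -185268892/26105*(-268155) = 9936155946852/5221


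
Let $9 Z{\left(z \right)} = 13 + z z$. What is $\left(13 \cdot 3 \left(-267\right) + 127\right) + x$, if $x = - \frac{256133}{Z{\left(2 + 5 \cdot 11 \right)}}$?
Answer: $- \frac{35858129}{3262} \approx -10993.0$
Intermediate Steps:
$Z{\left(z \right)} = \frac{13}{9} + \frac{z^{2}}{9}$ ($Z{\left(z \right)} = \frac{13 + z z}{9} = \frac{13 + z^{2}}{9} = \frac{13}{9} + \frac{z^{2}}{9}$)
$x = - \frac{2305197}{3262}$ ($x = - \frac{256133}{\frac{13}{9} + \frac{\left(2 + 5 \cdot 11\right)^{2}}{9}} = - \frac{256133}{\frac{13}{9} + \frac{\left(2 + 55\right)^{2}}{9}} = - \frac{256133}{\frac{13}{9} + \frac{57^{2}}{9}} = - \frac{256133}{\frac{13}{9} + \frac{1}{9} \cdot 3249} = - \frac{256133}{\frac{13}{9} + 361} = - \frac{256133}{\frac{3262}{9}} = \left(-256133\right) \frac{9}{3262} = - \frac{2305197}{3262} \approx -706.68$)
$\left(13 \cdot 3 \left(-267\right) + 127\right) + x = \left(13 \cdot 3 \left(-267\right) + 127\right) - \frac{2305197}{3262} = \left(39 \left(-267\right) + 127\right) - \frac{2305197}{3262} = \left(-10413 + 127\right) - \frac{2305197}{3262} = -10286 - \frac{2305197}{3262} = - \frac{35858129}{3262}$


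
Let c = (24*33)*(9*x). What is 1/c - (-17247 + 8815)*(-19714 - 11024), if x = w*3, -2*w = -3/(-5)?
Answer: -8313548006021/32076 ≈ -2.5918e+8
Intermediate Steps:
w = -3/10 (w = -(-3)/(2*(-5)) = -(-3)*(-1)/(2*5) = -½*⅗ = -3/10 ≈ -0.30000)
x = -9/10 (x = -3/10*3 = -9/10 ≈ -0.90000)
c = -32076/5 (c = (24*33)*(9*(-9/10)) = 792*(-81/10) = -32076/5 ≈ -6415.2)
1/c - (-17247 + 8815)*(-19714 - 11024) = 1/(-32076/5) - (-17247 + 8815)*(-19714 - 11024) = -5/32076 - (-8432)*(-30738) = -5/32076 - 1*259182816 = -5/32076 - 259182816 = -8313548006021/32076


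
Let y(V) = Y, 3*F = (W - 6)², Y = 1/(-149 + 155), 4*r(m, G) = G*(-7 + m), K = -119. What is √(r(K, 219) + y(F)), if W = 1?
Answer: I*√62085/3 ≈ 83.056*I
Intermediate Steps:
r(m, G) = G*(-7 + m)/4 (r(m, G) = (G*(-7 + m))/4 = G*(-7 + m)/4)
Y = ⅙ (Y = 1/6 = ⅙ ≈ 0.16667)
F = 25/3 (F = (1 - 6)²/3 = (⅓)*(-5)² = (⅓)*25 = 25/3 ≈ 8.3333)
y(V) = ⅙
√(r(K, 219) + y(F)) = √((¼)*219*(-7 - 119) + ⅙) = √((¼)*219*(-126) + ⅙) = √(-13797/2 + ⅙) = √(-20695/3) = I*√62085/3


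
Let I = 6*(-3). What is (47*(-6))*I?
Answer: 5076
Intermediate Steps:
I = -18
(47*(-6))*I = (47*(-6))*(-18) = -282*(-18) = 5076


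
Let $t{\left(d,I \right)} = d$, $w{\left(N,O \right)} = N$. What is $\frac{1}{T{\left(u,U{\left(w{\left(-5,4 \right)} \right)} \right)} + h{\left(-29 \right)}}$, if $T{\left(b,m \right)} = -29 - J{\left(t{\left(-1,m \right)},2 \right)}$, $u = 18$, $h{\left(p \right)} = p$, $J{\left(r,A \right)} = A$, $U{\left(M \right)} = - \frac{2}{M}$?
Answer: $- \frac{1}{60} \approx -0.016667$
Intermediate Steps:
$T{\left(b,m \right)} = -31$ ($T{\left(b,m \right)} = -29 - 2 = -31$)
$\frac{1}{T{\left(u,U{\left(w{\left(-5,4 \right)} \right)} \right)} + h{\left(-29 \right)}} = \frac{1}{-31 - 29} = \frac{1}{-60} = - \frac{1}{60}$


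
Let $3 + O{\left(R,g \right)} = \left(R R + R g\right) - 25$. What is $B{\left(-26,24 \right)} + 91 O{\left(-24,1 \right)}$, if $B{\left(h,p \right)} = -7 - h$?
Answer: $47703$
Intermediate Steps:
$O{\left(R,g \right)} = -28 + R^{2} + R g$ ($O{\left(R,g \right)} = -3 - \left(25 - R R - R g\right) = -3 - \left(25 - R^{2} - R g\right) = -3 + \left(-25 + R^{2} + R g\right) = -28 + R^{2} + R g$)
$B{\left(-26,24 \right)} + 91 O{\left(-24,1 \right)} = \left(-7 - -26\right) + 91 \left(-28 + \left(-24\right)^{2} - 24\right) = \left(-7 + 26\right) + 91 \left(-28 + 576 - 24\right) = 19 + 91 \cdot 524 = 19 + 47684 = 47703$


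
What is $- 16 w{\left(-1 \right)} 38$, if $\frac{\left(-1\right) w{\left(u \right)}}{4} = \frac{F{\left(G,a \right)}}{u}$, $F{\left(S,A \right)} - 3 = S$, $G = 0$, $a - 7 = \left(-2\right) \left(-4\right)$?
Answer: $-7296$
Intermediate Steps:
$a = 15$ ($a = 7 - -8 = 7 + 8 = 15$)
$F{\left(S,A \right)} = 3 + S$
$w{\left(u \right)} = - \frac{12}{u}$ ($w{\left(u \right)} = - 4 \frac{3 + 0}{u} = - 4 \frac{3}{u} = - \frac{12}{u}$)
$- 16 w{\left(-1 \right)} 38 = - 16 \left(- \frac{12}{-1}\right) 38 = - 16 \left(\left(-12\right) \left(-1\right)\right) 38 = \left(-16\right) 12 \cdot 38 = \left(-192\right) 38 = -7296$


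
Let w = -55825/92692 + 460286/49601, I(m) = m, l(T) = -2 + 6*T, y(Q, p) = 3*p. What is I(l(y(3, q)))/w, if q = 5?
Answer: 404590198496/39895854087 ≈ 10.141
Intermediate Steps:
w = 39895854087/4597615892 (w = -55825*1/92692 + 460286*(1/49601) = -55825/92692 + 460286/49601 = 39895854087/4597615892 ≈ 8.6775)
I(l(y(3, q)))/w = (-2 + 6*(3*5))/(39895854087/4597615892) = (-2 + 6*15)*(4597615892/39895854087) = (-2 + 90)*(4597615892/39895854087) = 88*(4597615892/39895854087) = 404590198496/39895854087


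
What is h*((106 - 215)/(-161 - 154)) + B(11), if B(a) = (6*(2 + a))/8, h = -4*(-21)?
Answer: 2329/60 ≈ 38.817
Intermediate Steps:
h = 84
B(a) = 3/2 + 3*a/4 (B(a) = (12 + 6*a)*(⅛) = 3/2 + 3*a/4)
h*((106 - 215)/(-161 - 154)) + B(11) = 84*((106 - 215)/(-161 - 154)) + (3/2 + (¾)*11) = 84*(-109/(-315)) + (3/2 + 33/4) = 84*(-109*(-1/315)) + 39/4 = 84*(109/315) + 39/4 = 436/15 + 39/4 = 2329/60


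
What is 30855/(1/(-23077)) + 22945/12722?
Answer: -9058583479925/12722 ≈ -7.1204e+8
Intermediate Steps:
30855/(1/(-23077)) + 22945/12722 = 30855/(-1/23077) + 22945*(1/12722) = 30855*(-23077) + 22945/12722 = -712040835 + 22945/12722 = -9058583479925/12722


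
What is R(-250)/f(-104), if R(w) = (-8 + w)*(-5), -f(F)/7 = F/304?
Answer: 49020/91 ≈ 538.68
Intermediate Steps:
f(F) = -7*F/304
R(w) = 40 - 5*w
R(-250)/f(-104) = (40 - 5*(-250))/((-7/304*(-104))) = (40 + 1250)/(91/38) = 1290*(38/91) = 49020/91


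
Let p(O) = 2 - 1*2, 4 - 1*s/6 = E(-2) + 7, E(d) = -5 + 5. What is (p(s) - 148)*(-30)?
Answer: 4440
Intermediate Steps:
E(d) = 0
s = -18 (s = 24 - 6*(0 + 7) = 24 - 6*7 = 24 - 42 = -18)
p(O) = 0 (p(O) = 2 - 2 = 0)
(p(s) - 148)*(-30) = (0 - 148)*(-30) = -148*(-30) = 4440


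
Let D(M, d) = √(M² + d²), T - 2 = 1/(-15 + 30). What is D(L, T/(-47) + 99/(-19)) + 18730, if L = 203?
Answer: 18730 + √7398920971681/13395 ≈ 18933.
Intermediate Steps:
T = 31/15 (T = 2 + 1/(-15 + 30) = 2 + 1/15 = 31/15 ≈ 2.0667)
D(L, T/(-47) + 99/(-19)) + 18730 = √(203² + ((31/15)/(-47) + 99/(-19))²) + 18730 = √(41209 + ((31/15)*(-1/47) + 99*(-1/19))²) + 18730 = √(41209 + (-31/705 - 99/19)²) + 18730 = √(41209 + (-70384/13395)²) + 18730 = √(41209 + 4953907456/179426025) + 18730 = √(7398920971681/179426025) + 18730 = √7398920971681/13395 + 18730 = 18730 + √7398920971681/13395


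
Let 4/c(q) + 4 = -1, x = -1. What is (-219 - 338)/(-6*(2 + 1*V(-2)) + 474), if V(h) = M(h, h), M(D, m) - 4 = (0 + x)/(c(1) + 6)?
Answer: -7241/5709 ≈ -1.2683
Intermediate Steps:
c(q) = -⅘ (c(q) = 4/(-4 - 1) = 4/(-5) = 4*(-⅕) = -⅘)
M(D, m) = 99/26 (M(D, m) = 4 + (0 - 1)/(-⅘ + 6) = 4 - 1/26/5 = 4 - 1*5/26 = 4 - 5/26 = 99/26)
V(h) = 99/26
(-219 - 338)/(-6*(2 + 1*V(-2)) + 474) = (-219 - 338)/(-6*(2 + 1*(99/26)) + 474) = -557/(-6*(2 + 99/26) + 474) = -557/(-6*151/26 + 474) = -557/(-453/13 + 474) = -557/5709/13 = -557*13/5709 = -7241/5709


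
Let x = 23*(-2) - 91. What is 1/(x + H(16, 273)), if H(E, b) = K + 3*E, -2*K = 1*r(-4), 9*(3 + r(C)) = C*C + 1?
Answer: -9/796 ≈ -0.011307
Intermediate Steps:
r(C) = -26/9 + C**2/9 (r(C) = -3 + (C*C + 1)/9 = -3 + (C**2 + 1)/9 = -3 + (1 + C**2)/9 = -3 + (1/9 + C**2/9) = -26/9 + C**2/9)
K = 5/9 (K = -(-26/9 + (1/9)*(-4)**2)/2 = -(-26/9 + (1/9)*16)/2 = -(-26/9 + 16/9)/2 = -(-10)/(2*9) = -1/2*(-10/9) = 5/9 ≈ 0.55556)
H(E, b) = 5/9 + 3*E
x = -137 (x = -46 - 91 = -137)
1/(x + H(16, 273)) = 1/(-137 + (5/9 + 3*16)) = 1/(-137 + (5/9 + 48)) = 1/(-137 + 437/9) = 1/(-796/9) = -9/796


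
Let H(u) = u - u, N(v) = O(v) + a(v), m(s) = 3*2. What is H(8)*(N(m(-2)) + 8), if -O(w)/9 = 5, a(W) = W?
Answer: 0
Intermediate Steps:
O(w) = -45 (O(w) = -9*5 = -45)
m(s) = 6
N(v) = -45 + v
H(u) = 0
H(8)*(N(m(-2)) + 8) = 0*((-45 + 6) + 8) = 0*(-39 + 8) = 0*(-31) = 0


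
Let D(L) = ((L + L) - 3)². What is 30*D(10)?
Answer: 8670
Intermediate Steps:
D(L) = (-3 + 2*L)² (D(L) = (2*L - 3)² = (-3 + 2*L)²)
30*D(10) = 30*(-3 + 2*10)² = 30*(-3 + 20)² = 30*17² = 30*289 = 8670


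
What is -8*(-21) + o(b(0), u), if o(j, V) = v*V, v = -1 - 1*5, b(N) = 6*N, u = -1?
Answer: 174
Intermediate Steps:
v = -6 (v = -1 - 5 = -6)
o(j, V) = -6*V
-8*(-21) + o(b(0), u) = -8*(-21) - 6*(-1) = 168 + 6 = 174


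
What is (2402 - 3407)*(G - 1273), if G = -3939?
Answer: 5238060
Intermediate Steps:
(2402 - 3407)*(G - 1273) = (2402 - 3407)*(-3939 - 1273) = -1005*(-5212) = 5238060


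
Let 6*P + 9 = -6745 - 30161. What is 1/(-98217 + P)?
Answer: -2/208739 ≈ -9.5813e-6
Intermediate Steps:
P = -12305/2 (P = -3/2 + (-6745 - 30161)/6 = -3/2 + (⅙)*(-36906) = -3/2 - 6151 = -12305/2 ≈ -6152.5)
1/(-98217 + P) = 1/(-98217 - 12305/2) = 1/(-208739/2) = -2/208739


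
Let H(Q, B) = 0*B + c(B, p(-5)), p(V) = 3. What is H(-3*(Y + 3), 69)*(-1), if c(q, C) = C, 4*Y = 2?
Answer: -3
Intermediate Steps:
Y = ½ (Y = (¼)*2 = ½ ≈ 0.50000)
H(Q, B) = 3 (H(Q, B) = 0*B + 3 = 0 + 3 = 3)
H(-3*(Y + 3), 69)*(-1) = 3*(-1) = -3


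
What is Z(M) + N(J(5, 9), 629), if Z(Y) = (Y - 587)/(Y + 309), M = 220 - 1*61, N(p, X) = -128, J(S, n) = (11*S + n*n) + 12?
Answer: -15083/117 ≈ -128.91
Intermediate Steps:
J(S, n) = 12 + n² + 11*S (J(S, n) = (11*S + n²) + 12 = (n² + 11*S) + 12 = 12 + n² + 11*S)
M = 159 (M = 220 - 61 = 159)
Z(Y) = (-587 + Y)/(309 + Y)
Z(M) + N(J(5, 9), 629) = (-587 + 159)/(309 + 159) - 128 = -428/468 - 128 = (1/468)*(-428) - 128 = -107/117 - 128 = -15083/117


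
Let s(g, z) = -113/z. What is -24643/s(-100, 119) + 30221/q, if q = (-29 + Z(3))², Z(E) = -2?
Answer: 2821563810/108593 ≈ 25983.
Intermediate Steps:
q = 961 (q = (-29 - 2)² = (-31)² = 961)
-24643/s(-100, 119) + 30221/q = -24643/((-113/119)) + 30221/961 = -24643/((-113*1/119)) + 30221*(1/961) = -24643/(-113/119) + 30221/961 = -24643*(-119/113) + 30221/961 = 2932517/113 + 30221/961 = 2821563810/108593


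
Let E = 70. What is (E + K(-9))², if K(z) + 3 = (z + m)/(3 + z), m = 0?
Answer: 18769/4 ≈ 4692.3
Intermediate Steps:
K(z) = -3 + z/(3 + z) (K(z) = -3 + (z + 0)/(3 + z) = -3 + z/(3 + z))
(E + K(-9))² = (70 + (-9 - 2*(-9))/(3 - 9))² = (70 + (-9 + 18)/(-6))² = (70 - ⅙*9)² = (70 - 3/2)² = (137/2)² = 18769/4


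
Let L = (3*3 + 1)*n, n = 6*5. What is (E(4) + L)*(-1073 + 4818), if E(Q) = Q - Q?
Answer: 1123500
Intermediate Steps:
E(Q) = 0
n = 30
L = 300 (L = (3*3 + 1)*30 = (9 + 1)*30 = 10*30 = 300)
(E(4) + L)*(-1073 + 4818) = (0 + 300)*(-1073 + 4818) = 300*3745 = 1123500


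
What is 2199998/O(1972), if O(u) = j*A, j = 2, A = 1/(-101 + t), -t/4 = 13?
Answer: -168299847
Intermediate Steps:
t = -52 (t = -4*13 = -52)
A = -1/153 (A = 1/(-101 - 52) = 1/(-153) = -1/153 ≈ -0.0065359)
O(u) = -2/153 (O(u) = 2*(-1/153) = -2/153)
2199998/O(1972) = 2199998/(-2/153) = 2199998*(-153/2) = -168299847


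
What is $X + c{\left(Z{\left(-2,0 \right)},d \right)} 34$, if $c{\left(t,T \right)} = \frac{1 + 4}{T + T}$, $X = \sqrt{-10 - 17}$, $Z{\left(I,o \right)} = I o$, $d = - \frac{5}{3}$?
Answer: $-51 + 3 i \sqrt{3} \approx -51.0 + 5.1962 i$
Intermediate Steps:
$d = - \frac{5}{3}$ ($d = \left(-5\right) \frac{1}{3} = - \frac{5}{3} \approx -1.6667$)
$X = 3 i \sqrt{3}$ ($X = \sqrt{-27} = 3 i \sqrt{3} \approx 5.1962 i$)
$c{\left(t,T \right)} = \frac{5}{2 T}$
$X + c{\left(Z{\left(-2,0 \right)},d \right)} 34 = 3 i \sqrt{3} + \frac{5}{2 \left(- \frac{5}{3}\right)} 34 = 3 i \sqrt{3} + \frac{5}{2} \left(- \frac{3}{5}\right) 34 = 3 i \sqrt{3} - 51 = -51 + 3 i \sqrt{3}$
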